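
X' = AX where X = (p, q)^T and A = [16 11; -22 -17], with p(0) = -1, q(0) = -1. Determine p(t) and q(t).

Coefficient matrix A = [[16, 11], [-22, -17]].
Characteristic polynomial det(A - λI) = λ^2 + λ - 30 = 0.
Eigenvalues λ = -6, 5.
For λ=-6: (A-λI) row 1 is [22, 11], so an eigenvector is (1, -2).
For λ=5: (A-λI) row 1 is [11, 11], so an eigenvector is (1, -1).
General solution: c_1e^(-6t)(1,-2) + c_2e^(5t)(1,-1).
Applying p(0)=-1, q(0)=-1 gives c_1=2, c_2=-3.

p(t) = -3e^(5t) + 2e^(-6t), q(t) = 3e^(5t) - 4e^(-6t)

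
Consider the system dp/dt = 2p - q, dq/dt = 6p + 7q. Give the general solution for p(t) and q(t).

Coefficient matrix A = [[2, -1], [6, 7]].
Characteristic polynomial det(A - λI) = λ^2 - 9λ + 20 = 0.
Eigenvalues λ = 4, 5.
For λ=4: (A-λI) row 1 is [-2, -1], so an eigenvector is (-1, 2).
For λ=5: (A-λI) row 1 is [-3, -1], so an eigenvector is (1, -3).
General solution: K_1e^(4t)(-1,2) + K_2e^(5t)(1,-3).

p(t) = -K_1e^(4t) + K_2e^(5t), q(t) = 2K_1e^(4t) - 3K_2e^(5t)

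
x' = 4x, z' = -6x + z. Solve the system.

x(t) = c_2e^(4t), z(t) = -c_1e^(t) - 2c_2e^(4t)

Coefficient matrix A = [[4, 0], [-6, 1]].
Characteristic polynomial det(A - λI) = λ^2 - 5λ + 4 = 0.
Eigenvalues λ = 1, 4.
For λ=1: (A-λI) row 1 is [3, 0], so an eigenvector is (0, -1).
For λ=4: (A-λI) row 2 is [-6, -3], so an eigenvector is (1, -2).
General solution: c_1e^(t)(0,-1) + c_2e^(4t)(1,-2).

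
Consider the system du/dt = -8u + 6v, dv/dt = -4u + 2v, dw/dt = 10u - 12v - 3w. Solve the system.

Coefficient matrix A = [[-8, 6, 0], [-4, 2, 0], [10, -12, -3]].
det(A - λI) = 0 gives eigenvalues λ = -4, -2, -3.
For λ=-4: eigenvector (-3,-2,6).
For λ=-2: eigenvector (1,1,-2).
For λ=-3: eigenvector (0,0,1).
General solution: c_1e^(-4t)(-3,-2,6) + c_2e^(-2t)(1,1,-2) + c_3e^(-3t)(0,0,1).

u(t) = -3c_1e^(-4t) + c_2e^(-2t), v(t) = -2c_1e^(-4t) + c_2e^(-2t), w(t) = 6c_1e^(-4t) - 2c_2e^(-2t) + c_3e^(-3t)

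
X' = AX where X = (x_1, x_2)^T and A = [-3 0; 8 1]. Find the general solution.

Coefficient matrix A = [[-3, 0], [8, 1]].
Characteristic polynomial det(A - λI) = λ^2 + 2λ - 3 = 0.
Eigenvalues λ = 1, -3.
For λ=1: (A-λI) row 1 is [-4, 0], so an eigenvector is (0, -1).
For λ=-3: (A-λI) row 2 is [8, 4], so an eigenvector is (1, -2).
General solution: C_1e^(t)(0,-1) + C_2e^(-3t)(1,-2).

x_1(t) = C_2e^(-3t), x_2(t) = -C_1e^(t) - 2C_2e^(-3t)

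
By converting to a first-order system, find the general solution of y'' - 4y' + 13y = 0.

y(t) = K_1e^(2t)cos(3t) + K_2e^(2t)sin(3t)

Let x_1 = y, x_2 = y'. Then x_1' = x_2 and x_2' = -13x_1 + 4x_2.
A = [[0,1],[-13,4]]; det(A-λI) = λ^2 - 4λ + 13.
Eigenvalues λ = 2 ± 3i.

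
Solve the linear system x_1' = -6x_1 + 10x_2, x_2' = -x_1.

Coefficient matrix A = [[-6, 10], [-1, 0]].
Characteristic polynomial det(A - λI) = λ^2 + 6λ + 10 = 0.
Eigenvalues λ = -3 ± i (complex conjugate pair).
For λ=-3+i: an eigenvector is (-3,-1) - i(-1,0) = (-3 + i, -1).
A real fundamental pair from Re and Im of e^((-3+i)t)v: X_1 = e^(-3t)(cos(t)·(-3,-1) + sin(t)·(-1,0)), X_2 = e^(-3t)(sin(t)·(-3,-1) - cos(t)·(-1,0)).
General solution: c_1X_1 + c_2X_2.

x_1(t) = -c_1e^(-3t)sin(t) - 3c_1e^(-3t)cos(t) - 3c_2e^(-3t)sin(t) + c_2e^(-3t)cos(t), x_2(t) = -c_1e^(-3t)cos(t) - c_2e^(-3t)sin(t)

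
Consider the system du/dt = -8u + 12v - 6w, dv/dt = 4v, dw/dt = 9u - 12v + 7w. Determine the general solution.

Coefficient matrix A = [[-8, 12, -6], [0, 4, 0], [9, -12, 7]].
det(A - λI) = 0 gives eigenvalues λ = -2, 4, 1.
For λ=-2: eigenvector (1,0,-1).
For λ=4: eigenvector (2,1,-2).
For λ=1: eigenvector (-2,0,3).
General solution: c_1e^(-2t)(1,0,-1) + c_2e^(4t)(2,1,-2) + c_3e^(t)(-2,0,3).

u(t) = c_1e^(-2t) + 2c_2e^(4t) - 2c_3e^(t), v(t) = c_2e^(4t), w(t) = -c_1e^(-2t) - 2c_2e^(4t) + 3c_3e^(t)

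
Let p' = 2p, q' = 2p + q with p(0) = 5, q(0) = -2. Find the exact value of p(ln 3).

A = [[2,0],[2,1]]; eigenvalues λ = 2, 1.
Eigenvectors: (1,2) for λ=2, (0,1) for λ=1.
From the initial condition, c_1 = 5, c_2 = -12.
p(ln 3) = (5)(3^2)(1) + (-12)(3^1)(0) = 45.

45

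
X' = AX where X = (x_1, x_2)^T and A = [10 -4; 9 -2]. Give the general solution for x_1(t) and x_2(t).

x_1(t) = 2K_1e^(4t) + 2K_2te^(4t) + K_2e^(4t), x_2(t) = 3K_1e^(4t) + 3K_2te^(4t) + K_2e^(4t)

Coefficient matrix A = [[10, -4], [9, -2]].
Characteristic polynomial det(A - λI) = λ^2 - 8λ + 16 = 0.
Single eigenvalue λ = 4 with algebraic multiplicity 2.
Eigenvector v = (2,3); generalized eigenvector w with (A-λI)w=v is (1,1).
General solution: e^(4t)[K_1·v + K_2·(t·v + w)].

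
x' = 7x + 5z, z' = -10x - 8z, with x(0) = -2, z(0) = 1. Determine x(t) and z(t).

Coefficient matrix A = [[7, 5], [-10, -8]].
Characteristic polynomial det(A - λI) = λ^2 + λ - 6 = 0.
Eigenvalues λ = 2, -3.
For λ=2: (A-λI) row 1 is [5, 5], so an eigenvector is (1, -1).
For λ=-3: (A-λI) row 1 is [10, 5], so an eigenvector is (1, -2).
General solution: K_1e^(2t)(1,-1) + K_2e^(-3t)(1,-2).
Applying x(0)=-2, z(0)=1 gives K_1=-3, K_2=1.

x(t) = -3e^(2t) + e^(-3t), z(t) = 3e^(2t) - 2e^(-3t)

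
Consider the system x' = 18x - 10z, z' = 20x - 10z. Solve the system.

Coefficient matrix A = [[18, -10], [20, -10]].
Characteristic polynomial det(A - λI) = λ^2 - 8λ + 20 = 0.
Eigenvalues λ = 4 ± 2i (complex conjugate pair).
For λ=4+2i: an eigenvector is (-1,-1) - i(-2,-3) = (-1 + 2i, -1 + 3i).
A real fundamental pair from Re and Im of e^((4+2i)t)v: X_1 = e^(4t)(cos(2t)·(-1,-1) + sin(2t)·(-2,-3)), X_2 = e^(4t)(sin(2t)·(-1,-1) - cos(2t)·(-2,-3)).
General solution: K_1X_1 + K_2X_2.

x(t) = -2K_1e^(4t)sin(2t) - K_1e^(4t)cos(2t) - K_2e^(4t)sin(2t) + 2K_2e^(4t)cos(2t), z(t) = -3K_1e^(4t)sin(2t) - K_1e^(4t)cos(2t) - K_2e^(4t)sin(2t) + 3K_2e^(4t)cos(2t)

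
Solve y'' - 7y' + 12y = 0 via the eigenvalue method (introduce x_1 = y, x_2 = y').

Let x_1 = y, x_2 = y'. Then x_1' = x_2 and x_2' = -12x_1 + 7x_2.
A = [[0,1],[-12,7]]; det(A-λI) = λ^2 - 7λ + 12.
Eigenvalues λ = 4, 3 with eigenvectors (1,4), (1,3).

y(t) = K_1e^(4t) + K_2e^(3t)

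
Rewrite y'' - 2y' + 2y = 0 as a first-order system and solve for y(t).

y(t) = c_1e^(t)cos(t) + c_2e^(t)sin(t)

Let x_1 = y, x_2 = y'. Then x_1' = x_2 and x_2' = -2x_1 + 2x_2.
A = [[0,1],[-2,2]]; det(A-λI) = λ^2 - 2λ + 2.
Eigenvalues λ = 1 ± i.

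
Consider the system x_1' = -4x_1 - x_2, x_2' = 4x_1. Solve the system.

Coefficient matrix A = [[-4, -1], [4, 0]].
Characteristic polynomial det(A - λI) = λ^2 + 4λ + 4 = 0.
Single eigenvalue λ = -2 with algebraic multiplicity 2.
Eigenvector v = (-1,2); generalized eigenvector w with (A-λI)w=v is (-1,3).
General solution: e^(-2t)[C_1·v + C_2·(t·v + w)].

x_1(t) = -C_1e^(-2t) - C_2te^(-2t) - C_2e^(-2t), x_2(t) = 2C_1e^(-2t) + 2C_2te^(-2t) + 3C_2e^(-2t)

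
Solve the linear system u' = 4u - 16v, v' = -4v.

Coefficient matrix A = [[4, -16], [0, -4]].
Characteristic polynomial det(A - λI) = λ^2 - 16 = 0.
Eigenvalues λ = 4, -4.
For λ=4: (A-λI) row 1 is [0, -16], so an eigenvector is (-1, 0).
For λ=-4: (A-λI) row 1 is [8, -16], so an eigenvector is (-2, -1).
General solution: C_1e^(4t)(-1,0) + C_2e^(-4t)(-2,-1).

u(t) = -C_1e^(4t) - 2C_2e^(-4t), v(t) = -C_2e^(-4t)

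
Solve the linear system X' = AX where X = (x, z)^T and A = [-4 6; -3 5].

x(t) = -2C_1e^(-t) + C_2e^(2t), z(t) = -C_1e^(-t) + C_2e^(2t)

Coefficient matrix A = [[-4, 6], [-3, 5]].
Characteristic polynomial det(A - λI) = λ^2 - λ - 2 = 0.
Eigenvalues λ = -1, 2.
For λ=-1: (A-λI) row 1 is [-3, 6], so an eigenvector is (-2, -1).
For λ=2: (A-λI) row 1 is [-6, 6], so an eigenvector is (1, 1).
General solution: C_1e^(-t)(-2,-1) + C_2e^(2t)(1,1).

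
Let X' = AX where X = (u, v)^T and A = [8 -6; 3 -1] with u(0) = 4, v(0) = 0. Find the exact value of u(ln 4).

A = [[8,-6],[3,-1]]; eigenvalues λ = 2, 5.
Eigenvectors: (1,1) for λ=2, (2,1) for λ=5.
From the initial condition, c_1 = -4, c_2 = 4.
u(ln 4) = (-4)(4^2)(1) + (4)(4^5)(2) = 8128.

8128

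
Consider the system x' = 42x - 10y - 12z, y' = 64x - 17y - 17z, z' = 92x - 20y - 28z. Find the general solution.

x(t) = -2c_1e^(3t) + c_2e^(-2t) + c_3e^(-4t), y(t) = -3c_1e^(3t) + 2c_2e^(-2t) + c_3e^(-4t), z(t) = -4c_1e^(3t) + 2c_2e^(-2t) + 3c_3e^(-4t)

Coefficient matrix A = [[42, -10, -12], [64, -17, -17], [92, -20, -28]].
det(A - λI) = 0 gives eigenvalues λ = 3, -2, -4.
For λ=3: eigenvector (-2,-3,-4).
For λ=-2: eigenvector (1,2,2).
For λ=-4: eigenvector (1,1,3).
General solution: c_1e^(3t)(-2,-3,-4) + c_2e^(-2t)(1,2,2) + c_3e^(-4t)(1,1,3).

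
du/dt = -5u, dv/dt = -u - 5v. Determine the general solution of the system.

u(t) = C_2e^(-5t), v(t) = -C_1e^(-5t) - C_2te^(-5t) + C_2e^(-5t)

Coefficient matrix A = [[-5, 0], [-1, -5]].
Characteristic polynomial det(A - λI) = λ^2 + 10λ + 25 = 0.
Single eigenvalue λ = -5 with algebraic multiplicity 2.
Eigenvector v = (0,-1); generalized eigenvector w with (A-λI)w=v is (1,1).
General solution: e^(-5t)[C_1·v + C_2·(t·v + w)].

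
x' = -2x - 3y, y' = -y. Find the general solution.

x(t) = K_1e^(-2t) - 3K_2e^(-t), y(t) = K_2e^(-t)

Coefficient matrix A = [[-2, -3], [0, -1]].
Characteristic polynomial det(A - λI) = λ^2 + 3λ + 2 = 0.
Eigenvalues λ = -2, -1.
For λ=-2: (A-λI) row 1 is [0, -3], so an eigenvector is (1, 0).
For λ=-1: (A-λI) row 1 is [-1, -3], so an eigenvector is (-3, 1).
General solution: K_1e^(-2t)(1,0) + K_2e^(-t)(-3,1).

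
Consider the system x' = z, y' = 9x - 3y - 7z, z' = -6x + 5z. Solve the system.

x(t) = -c_2e^(3t) + c_3e^(2t), y(t) = c_1e^(-3t) + 2c_2e^(3t) - c_3e^(2t), z(t) = -3c_2e^(3t) + 2c_3e^(2t)

Coefficient matrix A = [[0, 0, 1], [9, -3, -7], [-6, 0, 5]].
det(A - λI) = 0 gives eigenvalues λ = -3, 3, 2.
For λ=-3: eigenvector (0,1,0).
For λ=3: eigenvector (-1,2,-3).
For λ=2: eigenvector (1,-1,2).
General solution: c_1e^(-3t)(0,1,0) + c_2e^(3t)(-1,2,-3) + c_3e^(2t)(1,-1,2).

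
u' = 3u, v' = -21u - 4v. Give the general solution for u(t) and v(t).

Coefficient matrix A = [[3, 0], [-21, -4]].
Characteristic polynomial det(A - λI) = λ^2 + λ - 12 = 0.
Eigenvalues λ = 3, -4.
For λ=3: (A-λI) row 2 is [-21, -7], so an eigenvector is (1, -3).
For λ=-4: (A-λI) row 1 is [7, 0], so an eigenvector is (0, 1).
General solution: c_1e^(3t)(1,-3) + c_2e^(-4t)(0,1).

u(t) = c_1e^(3t), v(t) = -3c_1e^(3t) + c_2e^(-4t)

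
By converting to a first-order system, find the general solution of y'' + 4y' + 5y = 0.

y(t) = C_1e^(-2t)cos(t) + C_2e^(-2t)sin(t)

Let x_1 = y, x_2 = y'. Then x_1' = x_2 and x_2' = -5x_1 - 4x_2.
A = [[0,1],[-5,-4]]; det(A-λI) = λ^2 + 4λ + 5.
Eigenvalues λ = -2 ± i.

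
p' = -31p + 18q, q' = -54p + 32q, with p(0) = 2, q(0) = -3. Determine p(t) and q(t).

Coefficient matrix A = [[-31, 18], [-54, 32]].
Characteristic polynomial det(A - λI) = λ^2 - λ - 20 = 0.
Eigenvalues λ = 5, -4.
For λ=5: (A-λI) row 1 is [-36, 18], so an eigenvector is (-1, -2).
For λ=-4: (A-λI) row 1 is [-27, 18], so an eigenvector is (2, 3).
General solution: K_1e^(5t)(-1,-2) + K_2e^(-4t)(2,3).
Applying p(0)=2, q(0)=-3 gives K_1=12, K_2=7.

p(t) = -12e^(5t) + 14e^(-4t), q(t) = -24e^(5t) + 21e^(-4t)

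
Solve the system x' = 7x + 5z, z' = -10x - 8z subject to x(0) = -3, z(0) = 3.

Coefficient matrix A = [[7, 5], [-10, -8]].
Characteristic polynomial det(A - λI) = λ^2 + λ - 6 = 0.
Eigenvalues λ = -3, 2.
For λ=-3: (A-λI) row 1 is [10, 5], so an eigenvector is (1, -2).
For λ=2: (A-λI) row 1 is [5, 5], so an eigenvector is (1, -1).
General solution: c_1e^(-3t)(1,-2) + c_2e^(2t)(1,-1).
Applying x(0)=-3, z(0)=3 gives c_1=0, c_2=-3.

x(t) = -3e^(2t), z(t) = 3e^(2t)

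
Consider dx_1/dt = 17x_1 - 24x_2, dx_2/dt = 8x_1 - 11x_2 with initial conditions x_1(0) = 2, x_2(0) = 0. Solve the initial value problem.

Coefficient matrix A = [[17, -24], [8, -11]].
Characteristic polynomial det(A - λI) = λ^2 - 6λ + 5 = 0.
Eigenvalues λ = 5, 1.
For λ=5: (A-λI) row 1 is [12, -24], so an eigenvector is (-2, -1).
For λ=1: (A-λI) row 1 is [16, -24], so an eigenvector is (-3, -2).
General solution: c_1e^(5t)(-2,-1) + c_2e^(t)(-3,-2).
Applying x_1(0)=2, x_2(0)=0 gives c_1=-4, c_2=2.

x_1(t) = 8e^(5t) - 6e^(t), x_2(t) = 4e^(5t) - 4e^(t)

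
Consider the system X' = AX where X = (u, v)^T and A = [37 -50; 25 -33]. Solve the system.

u(t) = -C_1e^(2t)sin(5t) - 3C_1e^(2t)cos(5t) - 3C_2e^(2t)sin(5t) + C_2e^(2t)cos(5t), v(t) = -C_1e^(2t)sin(5t) - 2C_1e^(2t)cos(5t) - 2C_2e^(2t)sin(5t) + C_2e^(2t)cos(5t)

Coefficient matrix A = [[37, -50], [25, -33]].
Characteristic polynomial det(A - λI) = λ^2 - 4λ + 29 = 0.
Eigenvalues λ = 2 ± 5i (complex conjugate pair).
For λ=2+5i: an eigenvector is (-3,-2) - i(-1,-1) = (-3 + i, -2 + i).
A real fundamental pair from Re and Im of e^((2+5i)t)v: X_1 = e^(2t)(cos(5t)·(-3,-2) + sin(5t)·(-1,-1)), X_2 = e^(2t)(sin(5t)·(-3,-2) - cos(5t)·(-1,-1)).
General solution: C_1X_1 + C_2X_2.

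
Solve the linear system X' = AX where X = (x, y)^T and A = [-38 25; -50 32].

Coefficient matrix A = [[-38, 25], [-50, 32]].
Characteristic polynomial det(A - λI) = λ^2 + 6λ + 34 = 0.
Eigenvalues λ = -3 ± 5i (complex conjugate pair).
For λ=-3+5i: an eigenvector is (-2,-3) - i(-1,-1) = (-2 + i, -3 + i).
A real fundamental pair from Re and Im of e^((-3+5i)t)v: X_1 = e^(-3t)(cos(5t)·(-2,-3) + sin(5t)·(-1,-1)), X_2 = e^(-3t)(sin(5t)·(-2,-3) - cos(5t)·(-1,-1)).
General solution: c_1X_1 + c_2X_2.

x(t) = -c_1e^(-3t)sin(5t) - 2c_1e^(-3t)cos(5t) - 2c_2e^(-3t)sin(5t) + c_2e^(-3t)cos(5t), y(t) = -c_1e^(-3t)sin(5t) - 3c_1e^(-3t)cos(5t) - 3c_2e^(-3t)sin(5t) + c_2e^(-3t)cos(5t)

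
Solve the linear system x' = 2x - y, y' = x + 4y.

Coefficient matrix A = [[2, -1], [1, 4]].
Characteristic polynomial det(A - λI) = λ^2 - 6λ + 9 = 0.
Single eigenvalue λ = 3 with algebraic multiplicity 2.
Eigenvector v = (1,-1); generalized eigenvector w with (A-λI)w=v is (1,-2).
General solution: e^(3t)[C_1·v + C_2·(t·v + w)].

x(t) = C_1e^(3t) + C_2te^(3t) + C_2e^(3t), y(t) = -C_1e^(3t) - C_2te^(3t) - 2C_2e^(3t)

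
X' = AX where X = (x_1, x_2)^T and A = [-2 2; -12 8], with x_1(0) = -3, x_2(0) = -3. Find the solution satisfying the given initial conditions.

x_1(t) = 3e^(4t) - 6e^(2t), x_2(t) = 9e^(4t) - 12e^(2t)

Coefficient matrix A = [[-2, 2], [-12, 8]].
Characteristic polynomial det(A - λI) = λ^2 - 6λ + 8 = 0.
Eigenvalues λ = 2, 4.
For λ=2: (A-λI) row 1 is [-4, 2], so an eigenvector is (-1, -2).
For λ=4: (A-λI) row 1 is [-6, 2], so an eigenvector is (-1, -3).
General solution: c_1e^(2t)(-1,-2) + c_2e^(4t)(-1,-3).
Applying x_1(0)=-3, x_2(0)=-3 gives c_1=6, c_2=-3.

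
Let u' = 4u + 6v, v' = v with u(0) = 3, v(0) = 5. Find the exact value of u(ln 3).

A = [[4,6],[0,1]]; eigenvalues λ = 1, 4.
Eigenvectors: (-2,1) for λ=1, (-1,0) for λ=4.
From the initial condition, c_1 = 5, c_2 = -13.
u(ln 3) = (5)(3^1)(-2) + (-13)(3^4)(-1) = 1023.

1023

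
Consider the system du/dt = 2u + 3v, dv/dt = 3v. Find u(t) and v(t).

Coefficient matrix A = [[2, 3], [0, 3]].
Characteristic polynomial det(A - λI) = λ^2 - 5λ + 6 = 0.
Eigenvalues λ = 2, 3.
For λ=2: (A-λI) row 1 is [0, 3], so an eigenvector is (-1, 0).
For λ=3: (A-λI) row 1 is [-1, 3], so an eigenvector is (-3, -1).
General solution: K_1e^(2t)(-1,0) + K_2e^(3t)(-3,-1).

u(t) = -K_1e^(2t) - 3K_2e^(3t), v(t) = -K_2e^(3t)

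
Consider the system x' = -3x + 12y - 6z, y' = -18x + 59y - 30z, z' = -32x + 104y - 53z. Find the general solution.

Coefficient matrix A = [[-3, 12, -6], [-18, 59, -30], [-32, 104, -53]].
det(A - λI) = 0 gives eigenvalues λ = 1, -1, 3.
For λ=1: eigenvector (3,3,4).
For λ=-1: eigenvector (0,1,2).
For λ=3: eigenvector (-1,-3,-5).
General solution: C_1e^(t)(3,3,4) + C_2e^(-t)(0,1,2) + C_3e^(3t)(-1,-3,-5).

x(t) = 3C_1e^(t) - C_3e^(3t), y(t) = 3C_1e^(t) + C_2e^(-t) - 3C_3e^(3t), z(t) = 4C_1e^(t) + 2C_2e^(-t) - 5C_3e^(3t)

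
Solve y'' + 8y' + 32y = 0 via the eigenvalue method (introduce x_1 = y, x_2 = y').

Let x_1 = y, x_2 = y'. Then x_1' = x_2 and x_2' = -32x_1 - 8x_2.
A = [[0,1],[-32,-8]]; det(A-λI) = λ^2 + 8λ + 32.
Eigenvalues λ = -4 ± 4i.

y(t) = C_1e^(-4t)cos(4t) + C_2e^(-4t)sin(4t)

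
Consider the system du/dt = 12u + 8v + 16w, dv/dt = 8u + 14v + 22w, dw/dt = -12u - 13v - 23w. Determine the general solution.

u(t) = C_1e^(-4t) + C_3e^(4t), v(t) = 2C_1e^(-4t) + 2C_2e^(3t) - 3C_3e^(4t), w(t) = -2C_1e^(-4t) - C_2e^(3t) + C_3e^(4t)

Coefficient matrix A = [[12, 8, 16], [8, 14, 22], [-12, -13, -23]].
det(A - λI) = 0 gives eigenvalues λ = -4, 3, 4.
For λ=-4: eigenvector (1,2,-2).
For λ=3: eigenvector (0,2,-1).
For λ=4: eigenvector (1,-3,1).
General solution: C_1e^(-4t)(1,2,-2) + C_2e^(3t)(0,2,-1) + C_3e^(4t)(1,-3,1).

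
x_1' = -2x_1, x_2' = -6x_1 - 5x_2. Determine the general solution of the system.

Coefficient matrix A = [[-2, 0], [-6, -5]].
Characteristic polynomial det(A - λI) = λ^2 + 7λ + 10 = 0.
Eigenvalues λ = -5, -2.
For λ=-5: (A-λI) row 1 is [3, 0], so an eigenvector is (0, 1).
For λ=-2: (A-λI) row 2 is [-6, -3], so an eigenvector is (-1, 2).
General solution: K_1e^(-5t)(0,1) + K_2e^(-2t)(-1,2).

x_1(t) = -K_2e^(-2t), x_2(t) = K_1e^(-5t) + 2K_2e^(-2t)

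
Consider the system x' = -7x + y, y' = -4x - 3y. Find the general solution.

x(t) = c_1e^(-5t) + c_2te^(-5t), y(t) = 2c_1e^(-5t) + 2c_2te^(-5t) + c_2e^(-5t)

Coefficient matrix A = [[-7, 1], [-4, -3]].
Characteristic polynomial det(A - λI) = λ^2 + 10λ + 25 = 0.
Single eigenvalue λ = -5 with algebraic multiplicity 2.
Eigenvector v = (1,2); generalized eigenvector w with (A-λI)w=v is (0,1).
General solution: e^(-5t)[c_1·v + c_2·(t·v + w)].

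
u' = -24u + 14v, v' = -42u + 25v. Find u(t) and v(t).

Coefficient matrix A = [[-24, 14], [-42, 25]].
Characteristic polynomial det(A - λI) = λ^2 - λ - 12 = 0.
Eigenvalues λ = -3, 4.
For λ=-3: (A-λI) row 1 is [-21, 14], so an eigenvector is (2, 3).
For λ=4: (A-λI) row 1 is [-28, 14], so an eigenvector is (-1, -2).
General solution: K_1e^(-3t)(2,3) + K_2e^(4t)(-1,-2).

u(t) = 2K_1e^(-3t) - K_2e^(4t), v(t) = 3K_1e^(-3t) - 2K_2e^(4t)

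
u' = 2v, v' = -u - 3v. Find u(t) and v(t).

u(t) = 2K_1e^(-t) - K_2e^(-2t), v(t) = -K_1e^(-t) + K_2e^(-2t)

Coefficient matrix A = [[0, 2], [-1, -3]].
Characteristic polynomial det(A - λI) = λ^2 + 3λ + 2 = 0.
Eigenvalues λ = -1, -2.
For λ=-1: (A-λI) row 1 is [1, 2], so an eigenvector is (2, -1).
For λ=-2: (A-λI) row 1 is [2, 2], so an eigenvector is (-1, 1).
General solution: K_1e^(-t)(2,-1) + K_2e^(-2t)(-1,1).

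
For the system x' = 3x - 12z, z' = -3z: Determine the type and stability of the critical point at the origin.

A = [[3,-12],[0,-3]]; det(A-λI) = λ^2 - 9.
λ = -3, 3: opposite signs.

saddle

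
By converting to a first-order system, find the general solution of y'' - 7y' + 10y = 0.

y(t) = C_1e^(5t) + C_2e^(2t)

Let x_1 = y, x_2 = y'. Then x_1' = x_2 and x_2' = -10x_1 + 7x_2.
A = [[0,1],[-10,7]]; det(A-λI) = λ^2 - 7λ + 10.
Eigenvalues λ = 5, 2 with eigenvectors (1,5), (1,2).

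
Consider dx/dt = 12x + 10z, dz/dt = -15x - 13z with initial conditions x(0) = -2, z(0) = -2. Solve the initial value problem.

x(t) = -10e^(2t) + 8e^(-3t), z(t) = 10e^(2t) - 12e^(-3t)

Coefficient matrix A = [[12, 10], [-15, -13]].
Characteristic polynomial det(A - λI) = λ^2 + λ - 6 = 0.
Eigenvalues λ = -3, 2.
For λ=-3: (A-λI) row 1 is [15, 10], so an eigenvector is (2, -3).
For λ=2: (A-λI) row 1 is [10, 10], so an eigenvector is (1, -1).
General solution: K_1e^(-3t)(2,-3) + K_2e^(2t)(1,-1).
Applying x(0)=-2, z(0)=-2 gives K_1=4, K_2=-10.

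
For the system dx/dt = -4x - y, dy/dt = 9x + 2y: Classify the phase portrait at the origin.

stable improper node

A = [[-4,-1],[9,2]]; det(A-λI) = λ^2 + 2λ + 1.
repeated λ = -1 with a single eigenvector.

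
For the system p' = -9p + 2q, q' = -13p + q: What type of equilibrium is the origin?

A = [[-9,2],[-13,1]]; det(A-λI) = λ^2 + 8λ + 17.
λ = -4 ± i: negative real part.

stable spiral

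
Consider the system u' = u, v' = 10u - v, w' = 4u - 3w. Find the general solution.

u(t) = K_1e^(t), v(t) = 5K_1e^(t) + K_2e^(-t), w(t) = K_1e^(t) + K_3e^(-3t)

Coefficient matrix A = [[1, 0, 0], [10, -1, 0], [4, 0, -3]].
det(A - λI) = 0 gives eigenvalues λ = 1, -1, -3.
For λ=1: eigenvector (1,5,1).
For λ=-1: eigenvector (0,1,0).
For λ=-3: eigenvector (0,0,1).
General solution: K_1e^(t)(1,5,1) + K_2e^(-t)(0,1,0) + K_3e^(-3t)(0,0,1).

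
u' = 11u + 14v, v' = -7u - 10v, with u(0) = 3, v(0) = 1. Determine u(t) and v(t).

u(t) = 8e^(4t) - 5e^(-3t), v(t) = -4e^(4t) + 5e^(-3t)

Coefficient matrix A = [[11, 14], [-7, -10]].
Characteristic polynomial det(A - λI) = λ^2 - λ - 12 = 0.
Eigenvalues λ = -3, 4.
For λ=-3: (A-λI) row 1 is [14, 14], so an eigenvector is (-1, 1).
For λ=4: (A-λI) row 1 is [7, 14], so an eigenvector is (-2, 1).
General solution: c_1e^(-3t)(-1,1) + c_2e^(4t)(-2,1).
Applying u(0)=3, v(0)=1 gives c_1=5, c_2=-4.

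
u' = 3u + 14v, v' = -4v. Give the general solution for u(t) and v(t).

Coefficient matrix A = [[3, 14], [0, -4]].
Characteristic polynomial det(A - λI) = λ^2 + λ - 12 = 0.
Eigenvalues λ = -4, 3.
For λ=-4: (A-λI) row 1 is [7, 14], so an eigenvector is (2, -1).
For λ=3: (A-λI) row 1 is [0, 14], so an eigenvector is (1, 0).
General solution: C_1e^(-4t)(2,-1) + C_2e^(3t)(1,0).

u(t) = 2C_1e^(-4t) + C_2e^(3t), v(t) = -C_1e^(-4t)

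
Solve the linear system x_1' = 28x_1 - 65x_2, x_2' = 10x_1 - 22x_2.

Coefficient matrix A = [[28, -65], [10, -22]].
Characteristic polynomial det(A - λI) = λ^2 - 6λ + 34 = 0.
Eigenvalues λ = 3 ± 5i (complex conjugate pair).
For λ=3+5i: an eigenvector is (-2,-1) - i(3,1) = (-2 - 3i, -1 - i).
A real fundamental pair from Re and Im of e^((3+5i)t)v: X_1 = e^(3t)(cos(5t)·(-2,-1) + sin(5t)·(3,1)), X_2 = e^(3t)(sin(5t)·(-2,-1) - cos(5t)·(3,1)).
General solution: K_1X_1 + K_2X_2.

x_1(t) = 3K_1e^(3t)sin(5t) - 2K_1e^(3t)cos(5t) - 2K_2e^(3t)sin(5t) - 3K_2e^(3t)cos(5t), x_2(t) = K_1e^(3t)sin(5t) - K_1e^(3t)cos(5t) - K_2e^(3t)sin(5t) - K_2e^(3t)cos(5t)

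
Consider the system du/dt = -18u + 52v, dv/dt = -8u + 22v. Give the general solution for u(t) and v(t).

Coefficient matrix A = [[-18, 52], [-8, 22]].
Characteristic polynomial det(A - λI) = λ^2 - 4λ + 20 = 0.
Eigenvalues λ = 2 ± 4i (complex conjugate pair).
For λ=2+4i: an eigenvector is (-3,-1) - i(2,1) = (-3 - 2i, -1 - i).
A real fundamental pair from Re and Im of e^((2+4i)t)v: X_1 = e^(2t)(cos(4t)·(-3,-1) + sin(4t)·(2,1)), X_2 = e^(2t)(sin(4t)·(-3,-1) - cos(4t)·(2,1)).
General solution: K_1X_1 + K_2X_2.

u(t) = 2K_1e^(2t)sin(4t) - 3K_1e^(2t)cos(4t) - 3K_2e^(2t)sin(4t) - 2K_2e^(2t)cos(4t), v(t) = K_1e^(2t)sin(4t) - K_1e^(2t)cos(4t) - K_2e^(2t)sin(4t) - K_2e^(2t)cos(4t)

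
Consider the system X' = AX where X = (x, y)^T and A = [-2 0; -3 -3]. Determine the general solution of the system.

x(t) = C_1e^(-2t), y(t) = -3C_1e^(-2t) + C_2e^(-3t)

Coefficient matrix A = [[-2, 0], [-3, -3]].
Characteristic polynomial det(A - λI) = λ^2 + 5λ + 6 = 0.
Eigenvalues λ = -2, -3.
For λ=-2: (A-λI) row 2 is [-3, -1], so an eigenvector is (1, -3).
For λ=-3: (A-λI) row 1 is [1, 0], so an eigenvector is (0, 1).
General solution: C_1e^(-2t)(1,-3) + C_2e^(-3t)(0,1).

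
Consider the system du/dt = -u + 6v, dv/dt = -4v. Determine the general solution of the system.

Coefficient matrix A = [[-1, 6], [0, -4]].
Characteristic polynomial det(A - λI) = λ^2 + 5λ + 4 = 0.
Eigenvalues λ = -1, -4.
For λ=-1: (A-λI) row 1 is [0, 6], so an eigenvector is (1, 0).
For λ=-4: (A-λI) row 1 is [3, 6], so an eigenvector is (-2, 1).
General solution: c_1e^(-t)(1,0) + c_2e^(-4t)(-2,1).

u(t) = c_1e^(-t) - 2c_2e^(-4t), v(t) = c_2e^(-4t)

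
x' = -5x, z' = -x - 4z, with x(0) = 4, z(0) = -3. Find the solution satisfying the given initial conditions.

x(t) = 4e^(-5t), z(t) = -7e^(-4t) + 4e^(-5t)

Coefficient matrix A = [[-5, 0], [-1, -4]].
Characteristic polynomial det(A - λI) = λ^2 + 9λ + 20 = 0.
Eigenvalues λ = -5, -4.
For λ=-5: (A-λI) row 2 is [-1, 1], so an eigenvector is (1, 1).
For λ=-4: (A-λI) row 1 is [-1, 0], so an eigenvector is (0, -1).
General solution: C_1e^(-5t)(1,1) + C_2e^(-4t)(0,-1).
Applying x(0)=4, z(0)=-3 gives C_1=4, C_2=7.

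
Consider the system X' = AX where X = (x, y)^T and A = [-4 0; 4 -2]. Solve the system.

Coefficient matrix A = [[-4, 0], [4, -2]].
Characteristic polynomial det(A - λI) = λ^2 + 6λ + 8 = 0.
Eigenvalues λ = -2, -4.
For λ=-2: (A-λI) row 1 is [-2, 0], so an eigenvector is (0, 1).
For λ=-4: (A-λI) row 2 is [4, 2], so an eigenvector is (1, -2).
General solution: c_1e^(-2t)(0,1) + c_2e^(-4t)(1,-2).

x(t) = c_2e^(-4t), y(t) = c_1e^(-2t) - 2c_2e^(-4t)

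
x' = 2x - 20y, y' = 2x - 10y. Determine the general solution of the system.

Coefficient matrix A = [[2, -20], [2, -10]].
Characteristic polynomial det(A - λI) = λ^2 + 8λ + 20 = 0.
Eigenvalues λ = -4 ± 2i (complex conjugate pair).
For λ=-4+2i: an eigenvector is (-3,-1) - i(1,0) = (-3 - i, -1).
A real fundamental pair from Re and Im of e^((-4+2i)t)v: X_1 = e^(-4t)(cos(2t)·(-3,-1) + sin(2t)·(1,0)), X_2 = e^(-4t)(sin(2t)·(-3,-1) - cos(2t)·(1,0)).
General solution: C_1X_1 + C_2X_2.

x(t) = C_1e^(-4t)sin(2t) - 3C_1e^(-4t)cos(2t) - 3C_2e^(-4t)sin(2t) - C_2e^(-4t)cos(2t), y(t) = -C_1e^(-4t)cos(2t) - C_2e^(-4t)sin(2t)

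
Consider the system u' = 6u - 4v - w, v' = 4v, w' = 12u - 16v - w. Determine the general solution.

Coefficient matrix A = [[6, -4, -1], [0, 4, 0], [12, -16, -1]].
det(A - λI) = 0 gives eigenvalues λ = 2, 3, 4.
For λ=2: eigenvector (1,0,4).
For λ=3: eigenvector (-1,0,-3).
For λ=4: eigenvector (-2,1,-8).
General solution: C_1e^(2t)(1,0,4) + C_2e^(3t)(-1,0,-3) + C_3e^(4t)(-2,1,-8).

u(t) = C_1e^(2t) - C_2e^(3t) - 2C_3e^(4t), v(t) = C_3e^(4t), w(t) = 4C_1e^(2t) - 3C_2e^(3t) - 8C_3e^(4t)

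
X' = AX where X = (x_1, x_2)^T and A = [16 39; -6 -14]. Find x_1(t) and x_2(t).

Coefficient matrix A = [[16, 39], [-6, -14]].
Characteristic polynomial det(A - λI) = λ^2 - 2λ + 10 = 0.
Eigenvalues λ = 1 ± 3i (complex conjugate pair).
For λ=1+3i: an eigenvector is (2,-1) - i(-3,1) = (2 + 3i, -1 - i).
A real fundamental pair from Re and Im of e^((1+3i)t)v: X_1 = e^(t)(cos(3t)·(2,-1) + sin(3t)·(-3,1)), X_2 = e^(t)(sin(3t)·(2,-1) - cos(3t)·(-3,1)).
General solution: K_1X_1 + K_2X_2.

x_1(t) = -3K_1e^(t)sin(3t) + 2K_1e^(t)cos(3t) + 2K_2e^(t)sin(3t) + 3K_2e^(t)cos(3t), x_2(t) = K_1e^(t)sin(3t) - K_1e^(t)cos(3t) - K_2e^(t)sin(3t) - K_2e^(t)cos(3t)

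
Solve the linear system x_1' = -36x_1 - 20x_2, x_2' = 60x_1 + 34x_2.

x_1(t) = -2K_1e^(-6t) - K_2e^(4t), x_2(t) = 3K_1e^(-6t) + 2K_2e^(4t)

Coefficient matrix A = [[-36, -20], [60, 34]].
Characteristic polynomial det(A - λI) = λ^2 + 2λ - 24 = 0.
Eigenvalues λ = -6, 4.
For λ=-6: (A-λI) row 1 is [-30, -20], so an eigenvector is (-2, 3).
For λ=4: (A-λI) row 1 is [-40, -20], so an eigenvector is (-1, 2).
General solution: K_1e^(-6t)(-2,3) + K_2e^(4t)(-1,2).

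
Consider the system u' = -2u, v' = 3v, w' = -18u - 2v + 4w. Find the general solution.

u(t) = c_3e^(-2t), v(t) = c_2e^(3t), w(t) = c_1e^(4t) + 2c_2e^(3t) + 3c_3e^(-2t)

Coefficient matrix A = [[-2, 0, 0], [0, 3, 0], [-18, -2, 4]].
det(A - λI) = 0 gives eigenvalues λ = 4, 3, -2.
For λ=4: eigenvector (0,0,1).
For λ=3: eigenvector (0,1,2).
For λ=-2: eigenvector (1,0,3).
General solution: c_1e^(4t)(0,0,1) + c_2e^(3t)(0,1,2) + c_3e^(-2t)(1,0,3).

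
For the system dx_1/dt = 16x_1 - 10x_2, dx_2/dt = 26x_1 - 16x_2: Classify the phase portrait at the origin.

A = [[16,-10],[26,-16]]; det(A-λI) = λ^2 + 4.
λ = 0 ± 2i: zero real part.

center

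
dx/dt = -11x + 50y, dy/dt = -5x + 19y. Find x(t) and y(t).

x(t) = -3C_1e^(4t)sin(5t) + C_1e^(4t)cos(5t) + C_2e^(4t)sin(5t) + 3C_2e^(4t)cos(5t), y(t) = -C_1e^(4t)sin(5t) + C_2e^(4t)cos(5t)

Coefficient matrix A = [[-11, 50], [-5, 19]].
Characteristic polynomial det(A - λI) = λ^2 - 8λ + 41 = 0.
Eigenvalues λ = 4 ± 5i (complex conjugate pair).
For λ=4+5i: an eigenvector is (1,0) - i(-3,-1) = (1 + 3i, 0 + i).
A real fundamental pair from Re and Im of e^((4+5i)t)v: X_1 = e^(4t)(cos(5t)·(1,0) + sin(5t)·(-3,-1)), X_2 = e^(4t)(sin(5t)·(1,0) - cos(5t)·(-3,-1)).
General solution: C_1X_1 + C_2X_2.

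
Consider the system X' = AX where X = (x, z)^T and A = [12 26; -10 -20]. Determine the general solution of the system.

Coefficient matrix A = [[12, 26], [-10, -20]].
Characteristic polynomial det(A - λI) = λ^2 + 8λ + 20 = 0.
Eigenvalues λ = -4 ± 2i (complex conjugate pair).
For λ=-4+2i: an eigenvector is (3,-2) - i(-2,1) = (3 + 2i, -2 - i).
A real fundamental pair from Re and Im of e^((-4+2i)t)v: X_1 = e^(-4t)(cos(2t)·(3,-2) + sin(2t)·(-2,1)), X_2 = e^(-4t)(sin(2t)·(3,-2) - cos(2t)·(-2,1)).
General solution: c_1X_1 + c_2X_2.

x(t) = -2c_1e^(-4t)sin(2t) + 3c_1e^(-4t)cos(2t) + 3c_2e^(-4t)sin(2t) + 2c_2e^(-4t)cos(2t), z(t) = c_1e^(-4t)sin(2t) - 2c_1e^(-4t)cos(2t) - 2c_2e^(-4t)sin(2t) - c_2e^(-4t)cos(2t)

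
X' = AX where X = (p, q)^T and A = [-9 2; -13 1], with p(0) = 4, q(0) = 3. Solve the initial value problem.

Coefficient matrix A = [[-9, 2], [-13, 1]].
Characteristic polynomial det(A - λI) = λ^2 + 8λ + 17 = 0.
Eigenvalues λ = -4 ± i (complex conjugate pair).
For λ=-4+i: an eigenvector is (-1,-3) - i(-1,-2) = (-1 + i, -3 + 2i).
A real fundamental pair from Re and Im of e^((-4+i)t)v: X_1 = e^(-4t)(cos(t)·(-1,-3) + sin(t)·(-1,-2)), X_2 = e^(-4t)(sin(t)·(-1,-3) - cos(t)·(-1,-2)).
General solution: K_1X_1 + K_2X_2.
Applying p(0)=4, q(0)=3 gives K_1=5, K_2=9.

p(t) = -14e^(-4t)sin(t) + 4e^(-4t)cos(t), q(t) = -37e^(-4t)sin(t) + 3e^(-4t)cos(t)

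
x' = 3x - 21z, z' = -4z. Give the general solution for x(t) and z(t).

x(t) = 3C_1e^(-4t) + C_2e^(3t), z(t) = C_1e^(-4t)

Coefficient matrix A = [[3, -21], [0, -4]].
Characteristic polynomial det(A - λI) = λ^2 + λ - 12 = 0.
Eigenvalues λ = -4, 3.
For λ=-4: (A-λI) row 1 is [7, -21], so an eigenvector is (3, 1).
For λ=3: (A-λI) row 1 is [0, -21], so an eigenvector is (1, 0).
General solution: C_1e^(-4t)(3,1) + C_2e^(3t)(1,0).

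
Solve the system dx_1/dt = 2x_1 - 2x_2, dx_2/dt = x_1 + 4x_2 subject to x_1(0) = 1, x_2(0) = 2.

x_1(t) = -5e^(3t)sin(t) + e^(3t)cos(t), x_2(t) = 3e^(3t)sin(t) + 2e^(3t)cos(t)

Coefficient matrix A = [[2, -2], [1, 4]].
Characteristic polynomial det(A - λI) = λ^2 - 6λ + 10 = 0.
Eigenvalues λ = 3 ± i (complex conjugate pair).
For λ=3+i: an eigenvector is (1,0) - i(-1,1) = (1 + i, 0 - i).
A real fundamental pair from Re and Im of e^((3+i)t)v: X_1 = e^(3t)(cos(t)·(1,0) + sin(t)·(-1,1)), X_2 = e^(3t)(sin(t)·(1,0) - cos(t)·(-1,1)).
General solution: K_1X_1 + K_2X_2.
Applying x_1(0)=1, x_2(0)=2 gives K_1=3, K_2=-2.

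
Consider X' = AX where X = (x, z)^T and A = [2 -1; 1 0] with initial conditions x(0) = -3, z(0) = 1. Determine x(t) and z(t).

Coefficient matrix A = [[2, -1], [1, 0]].
Characteristic polynomial det(A - λI) = λ^2 - 2λ + 1 = 0.
Single eigenvalue λ = 1 with algebraic multiplicity 2.
Eigenvector v = (1,1); generalized eigenvector w with (A-λI)w=v is (3,2).
General solution: e^(t)[K_1·v + K_2·(t·v + w)].
Applying x(0)=-3, z(0)=1 gives K_1=9, K_2=-4.

x(t) = -4te^(t) - 3e^(t), z(t) = -4te^(t) + e^(t)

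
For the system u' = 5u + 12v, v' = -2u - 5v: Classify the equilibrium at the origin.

saddle

A = [[5,12],[-2,-5]]; det(A-λI) = λ^2 - 1.
λ = -1, 1: opposite signs.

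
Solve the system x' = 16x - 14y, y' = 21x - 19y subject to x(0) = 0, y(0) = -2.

x(t) = 4e^(2t) - 4e^(-5t), y(t) = 4e^(2t) - 6e^(-5t)

Coefficient matrix A = [[16, -14], [21, -19]].
Characteristic polynomial det(A - λI) = λ^2 + 3λ - 10 = 0.
Eigenvalues λ = -5, 2.
For λ=-5: (A-λI) row 1 is [21, -14], so an eigenvector is (-2, -3).
For λ=2: (A-λI) row 1 is [14, -14], so an eigenvector is (-1, -1).
General solution: K_1e^(-5t)(-2,-3) + K_2e^(2t)(-1,-1).
Applying x(0)=0, y(0)=-2 gives K_1=2, K_2=-4.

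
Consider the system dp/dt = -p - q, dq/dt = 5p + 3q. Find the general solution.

p(t) = C_1e^(t)sin(t) - C_2e^(t)cos(t), q(t) = -2C_1e^(t)sin(t) - C_1e^(t)cos(t) - C_2e^(t)sin(t) + 2C_2e^(t)cos(t)

Coefficient matrix A = [[-1, -1], [5, 3]].
Characteristic polynomial det(A - λI) = λ^2 - 2λ + 2 = 0.
Eigenvalues λ = 1 ± i (complex conjugate pair).
For λ=1+i: an eigenvector is (0,-1) - i(1,-2) = (0 - i, -1 + 2i).
A real fundamental pair from Re and Im of e^((1+i)t)v: X_1 = e^(t)(cos(t)·(0,-1) + sin(t)·(1,-2)), X_2 = e^(t)(sin(t)·(0,-1) - cos(t)·(1,-2)).
General solution: C_1X_1 + C_2X_2.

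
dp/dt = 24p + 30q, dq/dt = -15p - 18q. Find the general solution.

p(t) = 3c_1e^(3t)sin(3t) - c_1e^(3t)cos(3t) - c_2e^(3t)sin(3t) - 3c_2e^(3t)cos(3t), q(t) = -2c_1e^(3t)sin(3t) + c_1e^(3t)cos(3t) + c_2e^(3t)sin(3t) + 2c_2e^(3t)cos(3t)

Coefficient matrix A = [[24, 30], [-15, -18]].
Characteristic polynomial det(A - λI) = λ^2 - 6λ + 18 = 0.
Eigenvalues λ = 3 ± 3i (complex conjugate pair).
For λ=3+3i: an eigenvector is (-1,1) - i(3,-2) = (-1 - 3i, 1 + 2i).
A real fundamental pair from Re and Im of e^((3+3i)t)v: X_1 = e^(3t)(cos(3t)·(-1,1) + sin(3t)·(3,-2)), X_2 = e^(3t)(sin(3t)·(-1,1) - cos(3t)·(3,-2)).
General solution: c_1X_1 + c_2X_2.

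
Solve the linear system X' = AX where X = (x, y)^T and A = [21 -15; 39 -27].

Coefficient matrix A = [[21, -15], [39, -27]].
Characteristic polynomial det(A - λI) = λ^2 + 6λ + 18 = 0.
Eigenvalues λ = -3 ± 3i (complex conjugate pair).
For λ=-3+3i: an eigenvector is (1,2) - i(-2,-3) = (1 + 2i, 2 + 3i).
A real fundamental pair from Re and Im of e^((-3+3i)t)v: X_1 = e^(-3t)(cos(3t)·(1,2) + sin(3t)·(-2,-3)), X_2 = e^(-3t)(sin(3t)·(1,2) - cos(3t)·(-2,-3)).
General solution: c_1X_1 + c_2X_2.

x(t) = -2c_1e^(-3t)sin(3t) + c_1e^(-3t)cos(3t) + c_2e^(-3t)sin(3t) + 2c_2e^(-3t)cos(3t), y(t) = -3c_1e^(-3t)sin(3t) + 2c_1e^(-3t)cos(3t) + 2c_2e^(-3t)sin(3t) + 3c_2e^(-3t)cos(3t)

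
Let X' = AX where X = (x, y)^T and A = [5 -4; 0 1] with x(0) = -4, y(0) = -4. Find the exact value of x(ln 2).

-8

A = [[5,-4],[0,1]]; eigenvalues λ = 5, 1.
Eigenvectors: (1,0) for λ=5, (-1,-1) for λ=1.
From the initial condition, c_1 = 0, c_2 = 4.
x(ln 2) = (0)(2^5)(1) + (4)(2^1)(-1) = -8.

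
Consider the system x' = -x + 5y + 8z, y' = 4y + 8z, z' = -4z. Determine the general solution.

x(t) = C_1e^(-t) + C_2e^(4t) - C_3e^(-4t), y(t) = C_2e^(4t) - C_3e^(-4t), z(t) = C_3e^(-4t)

Coefficient matrix A = [[-1, 5, 8], [0, 4, 8], [0, 0, -4]].
det(A - λI) = 0 gives eigenvalues λ = -1, 4, -4.
For λ=-1: eigenvector (1,0,0).
For λ=4: eigenvector (1,1,0).
For λ=-4: eigenvector (-1,-1,1).
General solution: C_1e^(-t)(1,0,0) + C_2e^(4t)(1,1,0) + C_3e^(-4t)(-1,-1,1).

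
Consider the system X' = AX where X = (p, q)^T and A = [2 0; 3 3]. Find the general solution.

Coefficient matrix A = [[2, 0], [3, 3]].
Characteristic polynomial det(A - λI) = λ^2 - 5λ + 6 = 0.
Eigenvalues λ = 3, 2.
For λ=3: (A-λI) row 1 is [-1, 0], so an eigenvector is (0, -1).
For λ=2: (A-λI) row 2 is [3, 1], so an eigenvector is (1, -3).
General solution: C_1e^(3t)(0,-1) + C_2e^(2t)(1,-3).

p(t) = C_2e^(2t), q(t) = -C_1e^(3t) - 3C_2e^(2t)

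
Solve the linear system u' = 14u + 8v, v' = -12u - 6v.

Coefficient matrix A = [[14, 8], [-12, -6]].
Characteristic polynomial det(A - λI) = λ^2 - 8λ + 12 = 0.
Eigenvalues λ = 2, 6.
For λ=2: (A-λI) row 1 is [12, 8], so an eigenvector is (2, -3).
For λ=6: (A-λI) row 1 is [8, 8], so an eigenvector is (1, -1).
General solution: c_1e^(2t)(2,-3) + c_2e^(6t)(1,-1).

u(t) = 2c_1e^(2t) + c_2e^(6t), v(t) = -3c_1e^(2t) - c_2e^(6t)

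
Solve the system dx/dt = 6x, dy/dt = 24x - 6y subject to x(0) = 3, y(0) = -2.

Coefficient matrix A = [[6, 0], [24, -6]].
Characteristic polynomial det(A - λI) = λ^2 - 36 = 0.
Eigenvalues λ = 6, -6.
For λ=6: (A-λI) row 2 is [24, -12], so an eigenvector is (1, 2).
For λ=-6: (A-λI) row 1 is [12, 0], so an eigenvector is (0, 1).
General solution: c_1e^(6t)(1,2) + c_2e^(-6t)(0,1).
Applying x(0)=3, y(0)=-2 gives c_1=3, c_2=-8.

x(t) = 3e^(6t), y(t) = 6e^(6t) - 8e^(-6t)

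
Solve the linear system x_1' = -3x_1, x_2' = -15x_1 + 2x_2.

x_1(t) = C_2e^(-3t), x_2(t) = C_1e^(2t) + 3C_2e^(-3t)

Coefficient matrix A = [[-3, 0], [-15, 2]].
Characteristic polynomial det(A - λI) = λ^2 + λ - 6 = 0.
Eigenvalues λ = 2, -3.
For λ=2: (A-λI) row 1 is [-5, 0], so an eigenvector is (0, 1).
For λ=-3: (A-λI) row 2 is [-15, 5], so an eigenvector is (1, 3).
General solution: C_1e^(2t)(0,1) + C_2e^(-3t)(1,3).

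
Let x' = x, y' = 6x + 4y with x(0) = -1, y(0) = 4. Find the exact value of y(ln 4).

520

A = [[1,0],[6,4]]; eigenvalues λ = 1, 4.
Eigenvectors: (-1,2) for λ=1, (0,-1) for λ=4.
From the initial condition, c_1 = 1, c_2 = -2.
y(ln 4) = (1)(4^1)(2) + (-2)(4^4)(-1) = 520.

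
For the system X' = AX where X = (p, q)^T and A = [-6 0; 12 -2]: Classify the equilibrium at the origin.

A = [[-6,0],[12,-2]]; det(A-λI) = λ^2 + 8λ + 12.
λ = -6, -2: both negative.

stable node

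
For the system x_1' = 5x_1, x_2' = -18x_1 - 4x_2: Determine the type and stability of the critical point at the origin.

saddle

A = [[5,0],[-18,-4]]; det(A-λI) = λ^2 - λ - 20.
λ = -4, 5: opposite signs.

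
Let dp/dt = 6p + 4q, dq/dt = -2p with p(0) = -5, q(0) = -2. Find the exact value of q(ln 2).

76

A = [[6,4],[-2,0]]; eigenvalues λ = 2, 4.
Eigenvectors: (-1,1) for λ=2, (-2,1) for λ=4.
From the initial condition, c_1 = -9, c_2 = 7.
q(ln 2) = (-9)(2^2)(1) + (7)(2^4)(1) = 76.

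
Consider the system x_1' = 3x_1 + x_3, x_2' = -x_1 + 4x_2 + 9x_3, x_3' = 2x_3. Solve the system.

x_1(t) = K_2e^(3t) - K_3e^(2t), x_2(t) = K_1e^(4t) + K_2e^(3t) - 5K_3e^(2t), x_3(t) = K_3e^(2t)

Coefficient matrix A = [[3, 0, 1], [-1, 4, 9], [0, 0, 2]].
det(A - λI) = 0 gives eigenvalues λ = 4, 3, 2.
For λ=4: eigenvector (0,1,0).
For λ=3: eigenvector (1,1,0).
For λ=2: eigenvector (-1,-5,1).
General solution: K_1e^(4t)(0,1,0) + K_2e^(3t)(1,1,0) + K_3e^(2t)(-1,-5,1).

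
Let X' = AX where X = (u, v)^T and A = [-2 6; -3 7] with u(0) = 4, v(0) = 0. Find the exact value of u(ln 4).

A = [[-2,6],[-3,7]]; eigenvalues λ = 1, 4.
Eigenvectors: (2,1) for λ=1, (1,1) for λ=4.
From the initial condition, c_1 = 4, c_2 = -4.
u(ln 4) = (4)(4^1)(2) + (-4)(4^4)(1) = -992.

-992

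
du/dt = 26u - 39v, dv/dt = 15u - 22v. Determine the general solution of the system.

u(t) = -3C_1e^(2t)sin(3t) - 2C_1e^(2t)cos(3t) - 2C_2e^(2t)sin(3t) + 3C_2e^(2t)cos(3t), v(t) = -2C_1e^(2t)sin(3t) - C_1e^(2t)cos(3t) - C_2e^(2t)sin(3t) + 2C_2e^(2t)cos(3t)

Coefficient matrix A = [[26, -39], [15, -22]].
Characteristic polynomial det(A - λI) = λ^2 - 4λ + 13 = 0.
Eigenvalues λ = 2 ± 3i (complex conjugate pair).
For λ=2+3i: an eigenvector is (-2,-1) - i(-3,-2) = (-2 + 3i, -1 + 2i).
A real fundamental pair from Re and Im of e^((2+3i)t)v: X_1 = e^(2t)(cos(3t)·(-2,-1) + sin(3t)·(-3,-2)), X_2 = e^(2t)(sin(3t)·(-2,-1) - cos(3t)·(-3,-2)).
General solution: C_1X_1 + C_2X_2.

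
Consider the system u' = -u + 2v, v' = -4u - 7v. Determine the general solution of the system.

u(t) = C_1e^(-3t) - C_2e^(-5t), v(t) = -C_1e^(-3t) + 2C_2e^(-5t)

Coefficient matrix A = [[-1, 2], [-4, -7]].
Characteristic polynomial det(A - λI) = λ^2 + 8λ + 15 = 0.
Eigenvalues λ = -3, -5.
For λ=-3: (A-λI) row 1 is [2, 2], so an eigenvector is (1, -1).
For λ=-5: (A-λI) row 1 is [4, 2], so an eigenvector is (-1, 2).
General solution: C_1e^(-3t)(1,-1) + C_2e^(-5t)(-1,2).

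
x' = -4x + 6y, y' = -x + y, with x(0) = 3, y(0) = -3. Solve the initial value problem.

Coefficient matrix A = [[-4, 6], [-1, 1]].
Characteristic polynomial det(A - λI) = λ^2 + 3λ + 2 = 0.
Eigenvalues λ = -1, -2.
For λ=-1: (A-λI) row 1 is [-3, 6], so an eigenvector is (-2, -1).
For λ=-2: (A-λI) row 1 is [-2, 6], so an eigenvector is (-3, -1).
General solution: c_1e^(-t)(-2,-1) + c_2e^(-2t)(-3,-1).
Applying x(0)=3, y(0)=-3 gives c_1=12, c_2=-9.

x(t) = -24e^(-t) + 27e^(-2t), y(t) = -12e^(-t) + 9e^(-2t)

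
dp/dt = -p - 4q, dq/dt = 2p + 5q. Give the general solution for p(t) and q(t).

Coefficient matrix A = [[-1, -4], [2, 5]].
Characteristic polynomial det(A - λI) = λ^2 - 4λ + 3 = 0.
Eigenvalues λ = 3, 1.
For λ=3: (A-λI) row 1 is [-4, -4], so an eigenvector is (1, -1).
For λ=1: (A-λI) row 1 is [-2, -4], so an eigenvector is (2, -1).
General solution: K_1e^(3t)(1,-1) + K_2e^(t)(2,-1).

p(t) = K_1e^(3t) + 2K_2e^(t), q(t) = -K_1e^(3t) - K_2e^(t)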